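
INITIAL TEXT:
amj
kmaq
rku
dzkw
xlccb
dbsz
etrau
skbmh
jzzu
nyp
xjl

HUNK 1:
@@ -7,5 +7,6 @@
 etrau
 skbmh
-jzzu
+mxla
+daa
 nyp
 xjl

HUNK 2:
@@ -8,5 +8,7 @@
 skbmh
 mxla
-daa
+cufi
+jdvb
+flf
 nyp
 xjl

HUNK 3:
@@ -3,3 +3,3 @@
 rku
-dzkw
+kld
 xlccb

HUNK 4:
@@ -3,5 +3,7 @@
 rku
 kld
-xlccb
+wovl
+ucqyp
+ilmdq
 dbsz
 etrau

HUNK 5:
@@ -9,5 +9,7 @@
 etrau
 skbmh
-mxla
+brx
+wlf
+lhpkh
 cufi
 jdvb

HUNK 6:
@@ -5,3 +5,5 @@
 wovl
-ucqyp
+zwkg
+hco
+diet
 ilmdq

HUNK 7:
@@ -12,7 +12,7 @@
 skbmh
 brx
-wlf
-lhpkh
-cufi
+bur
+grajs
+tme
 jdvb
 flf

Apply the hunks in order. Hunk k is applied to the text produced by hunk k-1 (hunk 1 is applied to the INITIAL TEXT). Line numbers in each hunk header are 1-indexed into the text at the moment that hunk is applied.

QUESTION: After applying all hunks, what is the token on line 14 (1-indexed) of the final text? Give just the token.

Answer: bur

Derivation:
Hunk 1: at line 7 remove [jzzu] add [mxla,daa] -> 12 lines: amj kmaq rku dzkw xlccb dbsz etrau skbmh mxla daa nyp xjl
Hunk 2: at line 8 remove [daa] add [cufi,jdvb,flf] -> 14 lines: amj kmaq rku dzkw xlccb dbsz etrau skbmh mxla cufi jdvb flf nyp xjl
Hunk 3: at line 3 remove [dzkw] add [kld] -> 14 lines: amj kmaq rku kld xlccb dbsz etrau skbmh mxla cufi jdvb flf nyp xjl
Hunk 4: at line 3 remove [xlccb] add [wovl,ucqyp,ilmdq] -> 16 lines: amj kmaq rku kld wovl ucqyp ilmdq dbsz etrau skbmh mxla cufi jdvb flf nyp xjl
Hunk 5: at line 9 remove [mxla] add [brx,wlf,lhpkh] -> 18 lines: amj kmaq rku kld wovl ucqyp ilmdq dbsz etrau skbmh brx wlf lhpkh cufi jdvb flf nyp xjl
Hunk 6: at line 5 remove [ucqyp] add [zwkg,hco,diet] -> 20 lines: amj kmaq rku kld wovl zwkg hco diet ilmdq dbsz etrau skbmh brx wlf lhpkh cufi jdvb flf nyp xjl
Hunk 7: at line 12 remove [wlf,lhpkh,cufi] add [bur,grajs,tme] -> 20 lines: amj kmaq rku kld wovl zwkg hco diet ilmdq dbsz etrau skbmh brx bur grajs tme jdvb flf nyp xjl
Final line 14: bur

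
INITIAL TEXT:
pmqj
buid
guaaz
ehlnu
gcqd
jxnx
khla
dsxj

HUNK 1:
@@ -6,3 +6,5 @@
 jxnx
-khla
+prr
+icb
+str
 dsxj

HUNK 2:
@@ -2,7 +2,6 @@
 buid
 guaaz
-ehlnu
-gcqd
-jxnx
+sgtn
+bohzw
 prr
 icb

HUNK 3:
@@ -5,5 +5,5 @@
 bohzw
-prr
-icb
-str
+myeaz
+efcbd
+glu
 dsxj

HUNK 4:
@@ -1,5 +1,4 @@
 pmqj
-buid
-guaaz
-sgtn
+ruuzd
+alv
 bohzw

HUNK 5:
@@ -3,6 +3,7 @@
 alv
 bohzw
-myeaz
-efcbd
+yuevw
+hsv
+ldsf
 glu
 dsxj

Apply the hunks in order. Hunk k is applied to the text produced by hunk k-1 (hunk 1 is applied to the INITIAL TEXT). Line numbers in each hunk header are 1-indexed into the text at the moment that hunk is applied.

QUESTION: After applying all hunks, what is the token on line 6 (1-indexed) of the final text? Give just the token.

Hunk 1: at line 6 remove [khla] add [prr,icb,str] -> 10 lines: pmqj buid guaaz ehlnu gcqd jxnx prr icb str dsxj
Hunk 2: at line 2 remove [ehlnu,gcqd,jxnx] add [sgtn,bohzw] -> 9 lines: pmqj buid guaaz sgtn bohzw prr icb str dsxj
Hunk 3: at line 5 remove [prr,icb,str] add [myeaz,efcbd,glu] -> 9 lines: pmqj buid guaaz sgtn bohzw myeaz efcbd glu dsxj
Hunk 4: at line 1 remove [buid,guaaz,sgtn] add [ruuzd,alv] -> 8 lines: pmqj ruuzd alv bohzw myeaz efcbd glu dsxj
Hunk 5: at line 3 remove [myeaz,efcbd] add [yuevw,hsv,ldsf] -> 9 lines: pmqj ruuzd alv bohzw yuevw hsv ldsf glu dsxj
Final line 6: hsv

Answer: hsv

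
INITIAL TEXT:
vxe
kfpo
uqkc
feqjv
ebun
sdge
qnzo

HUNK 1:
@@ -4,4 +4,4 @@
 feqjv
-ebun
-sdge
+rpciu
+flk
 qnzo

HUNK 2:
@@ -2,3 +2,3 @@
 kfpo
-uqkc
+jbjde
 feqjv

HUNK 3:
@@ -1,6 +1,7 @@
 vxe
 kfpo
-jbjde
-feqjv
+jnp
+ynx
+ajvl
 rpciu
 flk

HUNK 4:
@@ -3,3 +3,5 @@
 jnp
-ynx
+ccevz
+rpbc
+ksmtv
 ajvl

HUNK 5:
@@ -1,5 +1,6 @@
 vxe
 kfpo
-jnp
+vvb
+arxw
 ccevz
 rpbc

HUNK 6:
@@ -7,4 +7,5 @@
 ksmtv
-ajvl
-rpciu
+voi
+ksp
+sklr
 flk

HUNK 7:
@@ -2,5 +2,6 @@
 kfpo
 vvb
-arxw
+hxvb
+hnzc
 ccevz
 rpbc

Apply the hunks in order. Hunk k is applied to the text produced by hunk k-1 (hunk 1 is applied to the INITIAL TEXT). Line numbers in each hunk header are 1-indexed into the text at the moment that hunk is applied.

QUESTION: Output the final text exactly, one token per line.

Hunk 1: at line 4 remove [ebun,sdge] add [rpciu,flk] -> 7 lines: vxe kfpo uqkc feqjv rpciu flk qnzo
Hunk 2: at line 2 remove [uqkc] add [jbjde] -> 7 lines: vxe kfpo jbjde feqjv rpciu flk qnzo
Hunk 3: at line 1 remove [jbjde,feqjv] add [jnp,ynx,ajvl] -> 8 lines: vxe kfpo jnp ynx ajvl rpciu flk qnzo
Hunk 4: at line 3 remove [ynx] add [ccevz,rpbc,ksmtv] -> 10 lines: vxe kfpo jnp ccevz rpbc ksmtv ajvl rpciu flk qnzo
Hunk 5: at line 1 remove [jnp] add [vvb,arxw] -> 11 lines: vxe kfpo vvb arxw ccevz rpbc ksmtv ajvl rpciu flk qnzo
Hunk 6: at line 7 remove [ajvl,rpciu] add [voi,ksp,sklr] -> 12 lines: vxe kfpo vvb arxw ccevz rpbc ksmtv voi ksp sklr flk qnzo
Hunk 7: at line 2 remove [arxw] add [hxvb,hnzc] -> 13 lines: vxe kfpo vvb hxvb hnzc ccevz rpbc ksmtv voi ksp sklr flk qnzo

Answer: vxe
kfpo
vvb
hxvb
hnzc
ccevz
rpbc
ksmtv
voi
ksp
sklr
flk
qnzo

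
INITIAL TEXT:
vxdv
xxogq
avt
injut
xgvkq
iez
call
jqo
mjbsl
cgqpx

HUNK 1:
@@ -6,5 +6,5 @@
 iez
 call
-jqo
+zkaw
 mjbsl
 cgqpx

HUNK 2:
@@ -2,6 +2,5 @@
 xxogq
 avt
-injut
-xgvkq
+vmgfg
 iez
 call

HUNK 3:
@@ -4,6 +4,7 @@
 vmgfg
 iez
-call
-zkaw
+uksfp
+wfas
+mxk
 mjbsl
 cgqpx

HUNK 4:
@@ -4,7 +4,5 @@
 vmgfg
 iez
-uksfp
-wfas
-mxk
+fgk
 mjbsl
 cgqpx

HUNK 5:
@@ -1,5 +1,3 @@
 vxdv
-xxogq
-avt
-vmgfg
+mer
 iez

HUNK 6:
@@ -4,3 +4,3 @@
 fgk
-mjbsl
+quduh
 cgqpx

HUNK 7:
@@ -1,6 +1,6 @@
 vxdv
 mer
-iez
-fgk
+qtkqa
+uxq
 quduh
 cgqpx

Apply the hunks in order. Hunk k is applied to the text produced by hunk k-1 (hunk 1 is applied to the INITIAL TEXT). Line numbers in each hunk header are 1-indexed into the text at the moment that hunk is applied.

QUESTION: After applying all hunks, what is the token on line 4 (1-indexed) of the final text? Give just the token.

Answer: uxq

Derivation:
Hunk 1: at line 6 remove [jqo] add [zkaw] -> 10 lines: vxdv xxogq avt injut xgvkq iez call zkaw mjbsl cgqpx
Hunk 2: at line 2 remove [injut,xgvkq] add [vmgfg] -> 9 lines: vxdv xxogq avt vmgfg iez call zkaw mjbsl cgqpx
Hunk 3: at line 4 remove [call,zkaw] add [uksfp,wfas,mxk] -> 10 lines: vxdv xxogq avt vmgfg iez uksfp wfas mxk mjbsl cgqpx
Hunk 4: at line 4 remove [uksfp,wfas,mxk] add [fgk] -> 8 lines: vxdv xxogq avt vmgfg iez fgk mjbsl cgqpx
Hunk 5: at line 1 remove [xxogq,avt,vmgfg] add [mer] -> 6 lines: vxdv mer iez fgk mjbsl cgqpx
Hunk 6: at line 4 remove [mjbsl] add [quduh] -> 6 lines: vxdv mer iez fgk quduh cgqpx
Hunk 7: at line 1 remove [iez,fgk] add [qtkqa,uxq] -> 6 lines: vxdv mer qtkqa uxq quduh cgqpx
Final line 4: uxq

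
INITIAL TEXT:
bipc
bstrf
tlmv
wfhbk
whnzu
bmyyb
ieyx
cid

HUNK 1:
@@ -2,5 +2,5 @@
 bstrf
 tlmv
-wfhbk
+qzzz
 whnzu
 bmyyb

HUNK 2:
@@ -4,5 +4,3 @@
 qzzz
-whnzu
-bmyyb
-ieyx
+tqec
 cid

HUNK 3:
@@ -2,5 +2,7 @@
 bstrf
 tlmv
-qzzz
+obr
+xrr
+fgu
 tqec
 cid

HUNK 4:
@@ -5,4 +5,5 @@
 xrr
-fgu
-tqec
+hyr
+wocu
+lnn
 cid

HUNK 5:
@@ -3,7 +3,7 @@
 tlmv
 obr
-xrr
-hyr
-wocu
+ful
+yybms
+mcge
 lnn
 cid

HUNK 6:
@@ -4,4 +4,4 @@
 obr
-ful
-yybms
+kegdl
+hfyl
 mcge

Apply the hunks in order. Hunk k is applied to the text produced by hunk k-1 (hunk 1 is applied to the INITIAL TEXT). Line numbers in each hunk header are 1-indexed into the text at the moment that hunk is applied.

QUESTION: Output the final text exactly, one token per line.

Answer: bipc
bstrf
tlmv
obr
kegdl
hfyl
mcge
lnn
cid

Derivation:
Hunk 1: at line 2 remove [wfhbk] add [qzzz] -> 8 lines: bipc bstrf tlmv qzzz whnzu bmyyb ieyx cid
Hunk 2: at line 4 remove [whnzu,bmyyb,ieyx] add [tqec] -> 6 lines: bipc bstrf tlmv qzzz tqec cid
Hunk 3: at line 2 remove [qzzz] add [obr,xrr,fgu] -> 8 lines: bipc bstrf tlmv obr xrr fgu tqec cid
Hunk 4: at line 5 remove [fgu,tqec] add [hyr,wocu,lnn] -> 9 lines: bipc bstrf tlmv obr xrr hyr wocu lnn cid
Hunk 5: at line 3 remove [xrr,hyr,wocu] add [ful,yybms,mcge] -> 9 lines: bipc bstrf tlmv obr ful yybms mcge lnn cid
Hunk 6: at line 4 remove [ful,yybms] add [kegdl,hfyl] -> 9 lines: bipc bstrf tlmv obr kegdl hfyl mcge lnn cid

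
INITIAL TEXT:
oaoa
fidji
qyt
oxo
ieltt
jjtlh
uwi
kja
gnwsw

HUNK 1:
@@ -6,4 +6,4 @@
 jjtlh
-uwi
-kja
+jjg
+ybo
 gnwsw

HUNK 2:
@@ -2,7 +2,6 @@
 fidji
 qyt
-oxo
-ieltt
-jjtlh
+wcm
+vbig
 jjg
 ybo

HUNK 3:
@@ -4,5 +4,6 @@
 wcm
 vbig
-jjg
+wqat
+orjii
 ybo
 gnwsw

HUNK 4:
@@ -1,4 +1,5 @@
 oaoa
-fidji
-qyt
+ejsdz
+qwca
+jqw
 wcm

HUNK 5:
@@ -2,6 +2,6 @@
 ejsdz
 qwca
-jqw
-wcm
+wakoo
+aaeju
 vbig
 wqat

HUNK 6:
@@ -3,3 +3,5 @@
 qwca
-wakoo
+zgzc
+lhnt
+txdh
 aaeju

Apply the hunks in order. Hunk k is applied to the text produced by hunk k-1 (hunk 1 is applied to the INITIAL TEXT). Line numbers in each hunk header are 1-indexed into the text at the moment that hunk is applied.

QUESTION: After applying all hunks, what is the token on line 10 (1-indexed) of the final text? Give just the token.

Answer: orjii

Derivation:
Hunk 1: at line 6 remove [uwi,kja] add [jjg,ybo] -> 9 lines: oaoa fidji qyt oxo ieltt jjtlh jjg ybo gnwsw
Hunk 2: at line 2 remove [oxo,ieltt,jjtlh] add [wcm,vbig] -> 8 lines: oaoa fidji qyt wcm vbig jjg ybo gnwsw
Hunk 3: at line 4 remove [jjg] add [wqat,orjii] -> 9 lines: oaoa fidji qyt wcm vbig wqat orjii ybo gnwsw
Hunk 4: at line 1 remove [fidji,qyt] add [ejsdz,qwca,jqw] -> 10 lines: oaoa ejsdz qwca jqw wcm vbig wqat orjii ybo gnwsw
Hunk 5: at line 2 remove [jqw,wcm] add [wakoo,aaeju] -> 10 lines: oaoa ejsdz qwca wakoo aaeju vbig wqat orjii ybo gnwsw
Hunk 6: at line 3 remove [wakoo] add [zgzc,lhnt,txdh] -> 12 lines: oaoa ejsdz qwca zgzc lhnt txdh aaeju vbig wqat orjii ybo gnwsw
Final line 10: orjii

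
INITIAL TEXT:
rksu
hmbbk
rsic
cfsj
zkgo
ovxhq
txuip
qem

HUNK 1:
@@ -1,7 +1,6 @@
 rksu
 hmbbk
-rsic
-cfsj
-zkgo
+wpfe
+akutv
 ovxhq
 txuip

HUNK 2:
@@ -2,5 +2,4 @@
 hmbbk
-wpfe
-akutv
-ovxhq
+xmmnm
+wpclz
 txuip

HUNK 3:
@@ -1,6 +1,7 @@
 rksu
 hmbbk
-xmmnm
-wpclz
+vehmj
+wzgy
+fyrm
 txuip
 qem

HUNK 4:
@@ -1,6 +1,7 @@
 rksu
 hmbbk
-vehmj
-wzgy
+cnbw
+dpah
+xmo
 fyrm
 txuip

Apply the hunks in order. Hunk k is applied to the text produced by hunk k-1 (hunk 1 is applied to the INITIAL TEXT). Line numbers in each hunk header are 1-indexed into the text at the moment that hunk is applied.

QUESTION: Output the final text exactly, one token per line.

Hunk 1: at line 1 remove [rsic,cfsj,zkgo] add [wpfe,akutv] -> 7 lines: rksu hmbbk wpfe akutv ovxhq txuip qem
Hunk 2: at line 2 remove [wpfe,akutv,ovxhq] add [xmmnm,wpclz] -> 6 lines: rksu hmbbk xmmnm wpclz txuip qem
Hunk 3: at line 1 remove [xmmnm,wpclz] add [vehmj,wzgy,fyrm] -> 7 lines: rksu hmbbk vehmj wzgy fyrm txuip qem
Hunk 4: at line 1 remove [vehmj,wzgy] add [cnbw,dpah,xmo] -> 8 lines: rksu hmbbk cnbw dpah xmo fyrm txuip qem

Answer: rksu
hmbbk
cnbw
dpah
xmo
fyrm
txuip
qem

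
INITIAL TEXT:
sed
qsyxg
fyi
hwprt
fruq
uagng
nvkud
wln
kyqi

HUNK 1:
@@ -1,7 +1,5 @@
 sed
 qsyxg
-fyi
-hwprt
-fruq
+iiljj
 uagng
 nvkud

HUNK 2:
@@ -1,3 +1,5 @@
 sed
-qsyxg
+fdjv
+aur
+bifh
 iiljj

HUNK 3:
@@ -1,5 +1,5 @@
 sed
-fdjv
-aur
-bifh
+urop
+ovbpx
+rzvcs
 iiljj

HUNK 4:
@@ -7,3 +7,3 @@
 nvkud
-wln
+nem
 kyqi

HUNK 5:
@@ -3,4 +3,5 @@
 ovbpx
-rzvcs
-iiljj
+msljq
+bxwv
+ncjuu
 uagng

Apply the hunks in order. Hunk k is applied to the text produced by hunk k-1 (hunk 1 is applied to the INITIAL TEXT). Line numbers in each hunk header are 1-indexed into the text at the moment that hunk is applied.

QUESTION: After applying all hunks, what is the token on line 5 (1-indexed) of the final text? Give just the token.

Answer: bxwv

Derivation:
Hunk 1: at line 1 remove [fyi,hwprt,fruq] add [iiljj] -> 7 lines: sed qsyxg iiljj uagng nvkud wln kyqi
Hunk 2: at line 1 remove [qsyxg] add [fdjv,aur,bifh] -> 9 lines: sed fdjv aur bifh iiljj uagng nvkud wln kyqi
Hunk 3: at line 1 remove [fdjv,aur,bifh] add [urop,ovbpx,rzvcs] -> 9 lines: sed urop ovbpx rzvcs iiljj uagng nvkud wln kyqi
Hunk 4: at line 7 remove [wln] add [nem] -> 9 lines: sed urop ovbpx rzvcs iiljj uagng nvkud nem kyqi
Hunk 5: at line 3 remove [rzvcs,iiljj] add [msljq,bxwv,ncjuu] -> 10 lines: sed urop ovbpx msljq bxwv ncjuu uagng nvkud nem kyqi
Final line 5: bxwv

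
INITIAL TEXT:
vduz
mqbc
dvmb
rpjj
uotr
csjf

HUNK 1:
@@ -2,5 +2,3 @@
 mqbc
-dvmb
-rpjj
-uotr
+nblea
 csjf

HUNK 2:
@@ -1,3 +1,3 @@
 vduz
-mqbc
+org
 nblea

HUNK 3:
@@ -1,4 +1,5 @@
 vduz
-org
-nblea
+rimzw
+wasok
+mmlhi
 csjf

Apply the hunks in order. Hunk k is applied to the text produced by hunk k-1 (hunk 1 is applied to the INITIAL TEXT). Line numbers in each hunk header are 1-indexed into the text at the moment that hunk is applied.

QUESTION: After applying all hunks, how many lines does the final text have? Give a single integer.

Hunk 1: at line 2 remove [dvmb,rpjj,uotr] add [nblea] -> 4 lines: vduz mqbc nblea csjf
Hunk 2: at line 1 remove [mqbc] add [org] -> 4 lines: vduz org nblea csjf
Hunk 3: at line 1 remove [org,nblea] add [rimzw,wasok,mmlhi] -> 5 lines: vduz rimzw wasok mmlhi csjf
Final line count: 5

Answer: 5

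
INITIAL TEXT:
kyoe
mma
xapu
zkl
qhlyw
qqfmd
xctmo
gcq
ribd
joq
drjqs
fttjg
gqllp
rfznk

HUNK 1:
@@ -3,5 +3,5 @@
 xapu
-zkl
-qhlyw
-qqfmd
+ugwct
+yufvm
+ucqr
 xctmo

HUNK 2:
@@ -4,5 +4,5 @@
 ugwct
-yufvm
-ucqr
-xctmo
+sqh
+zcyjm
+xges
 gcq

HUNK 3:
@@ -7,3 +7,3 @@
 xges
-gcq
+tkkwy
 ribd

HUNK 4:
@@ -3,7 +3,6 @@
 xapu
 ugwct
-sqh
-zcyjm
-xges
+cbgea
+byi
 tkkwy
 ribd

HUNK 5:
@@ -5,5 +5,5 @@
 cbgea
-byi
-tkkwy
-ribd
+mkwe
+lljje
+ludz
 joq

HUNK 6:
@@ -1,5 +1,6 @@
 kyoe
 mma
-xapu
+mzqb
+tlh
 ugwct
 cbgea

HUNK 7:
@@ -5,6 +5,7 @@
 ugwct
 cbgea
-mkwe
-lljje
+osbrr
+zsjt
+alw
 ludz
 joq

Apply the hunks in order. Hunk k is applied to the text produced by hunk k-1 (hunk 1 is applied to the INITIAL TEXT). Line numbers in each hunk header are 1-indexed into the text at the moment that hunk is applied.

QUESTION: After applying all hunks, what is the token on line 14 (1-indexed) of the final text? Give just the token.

Answer: gqllp

Derivation:
Hunk 1: at line 3 remove [zkl,qhlyw,qqfmd] add [ugwct,yufvm,ucqr] -> 14 lines: kyoe mma xapu ugwct yufvm ucqr xctmo gcq ribd joq drjqs fttjg gqllp rfznk
Hunk 2: at line 4 remove [yufvm,ucqr,xctmo] add [sqh,zcyjm,xges] -> 14 lines: kyoe mma xapu ugwct sqh zcyjm xges gcq ribd joq drjqs fttjg gqllp rfznk
Hunk 3: at line 7 remove [gcq] add [tkkwy] -> 14 lines: kyoe mma xapu ugwct sqh zcyjm xges tkkwy ribd joq drjqs fttjg gqllp rfznk
Hunk 4: at line 3 remove [sqh,zcyjm,xges] add [cbgea,byi] -> 13 lines: kyoe mma xapu ugwct cbgea byi tkkwy ribd joq drjqs fttjg gqllp rfznk
Hunk 5: at line 5 remove [byi,tkkwy,ribd] add [mkwe,lljje,ludz] -> 13 lines: kyoe mma xapu ugwct cbgea mkwe lljje ludz joq drjqs fttjg gqllp rfznk
Hunk 6: at line 1 remove [xapu] add [mzqb,tlh] -> 14 lines: kyoe mma mzqb tlh ugwct cbgea mkwe lljje ludz joq drjqs fttjg gqllp rfznk
Hunk 7: at line 5 remove [mkwe,lljje] add [osbrr,zsjt,alw] -> 15 lines: kyoe mma mzqb tlh ugwct cbgea osbrr zsjt alw ludz joq drjqs fttjg gqllp rfznk
Final line 14: gqllp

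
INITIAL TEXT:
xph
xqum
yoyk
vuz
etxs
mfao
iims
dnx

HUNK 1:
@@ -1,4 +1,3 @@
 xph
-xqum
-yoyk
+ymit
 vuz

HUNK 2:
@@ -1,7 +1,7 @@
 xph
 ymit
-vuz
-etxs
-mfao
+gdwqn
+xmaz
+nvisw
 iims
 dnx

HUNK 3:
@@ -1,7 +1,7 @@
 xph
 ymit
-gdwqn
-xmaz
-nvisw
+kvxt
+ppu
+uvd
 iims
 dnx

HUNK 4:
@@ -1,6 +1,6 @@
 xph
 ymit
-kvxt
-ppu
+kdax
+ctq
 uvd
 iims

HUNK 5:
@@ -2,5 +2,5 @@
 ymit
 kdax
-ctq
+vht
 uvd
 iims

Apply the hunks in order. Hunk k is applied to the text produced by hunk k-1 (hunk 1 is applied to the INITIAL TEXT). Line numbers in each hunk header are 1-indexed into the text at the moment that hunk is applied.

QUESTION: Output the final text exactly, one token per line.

Answer: xph
ymit
kdax
vht
uvd
iims
dnx

Derivation:
Hunk 1: at line 1 remove [xqum,yoyk] add [ymit] -> 7 lines: xph ymit vuz etxs mfao iims dnx
Hunk 2: at line 1 remove [vuz,etxs,mfao] add [gdwqn,xmaz,nvisw] -> 7 lines: xph ymit gdwqn xmaz nvisw iims dnx
Hunk 3: at line 1 remove [gdwqn,xmaz,nvisw] add [kvxt,ppu,uvd] -> 7 lines: xph ymit kvxt ppu uvd iims dnx
Hunk 4: at line 1 remove [kvxt,ppu] add [kdax,ctq] -> 7 lines: xph ymit kdax ctq uvd iims dnx
Hunk 5: at line 2 remove [ctq] add [vht] -> 7 lines: xph ymit kdax vht uvd iims dnx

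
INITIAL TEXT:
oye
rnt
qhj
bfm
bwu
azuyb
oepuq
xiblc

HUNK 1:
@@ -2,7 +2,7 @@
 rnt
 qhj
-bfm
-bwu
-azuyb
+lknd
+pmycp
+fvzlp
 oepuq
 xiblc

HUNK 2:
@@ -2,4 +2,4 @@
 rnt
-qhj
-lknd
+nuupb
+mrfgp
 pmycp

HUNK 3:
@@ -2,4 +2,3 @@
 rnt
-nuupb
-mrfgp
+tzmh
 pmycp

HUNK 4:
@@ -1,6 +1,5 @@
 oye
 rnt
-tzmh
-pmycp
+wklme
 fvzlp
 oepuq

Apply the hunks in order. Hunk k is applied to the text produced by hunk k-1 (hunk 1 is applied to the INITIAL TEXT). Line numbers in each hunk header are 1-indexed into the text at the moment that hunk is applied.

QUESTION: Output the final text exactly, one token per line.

Hunk 1: at line 2 remove [bfm,bwu,azuyb] add [lknd,pmycp,fvzlp] -> 8 lines: oye rnt qhj lknd pmycp fvzlp oepuq xiblc
Hunk 2: at line 2 remove [qhj,lknd] add [nuupb,mrfgp] -> 8 lines: oye rnt nuupb mrfgp pmycp fvzlp oepuq xiblc
Hunk 3: at line 2 remove [nuupb,mrfgp] add [tzmh] -> 7 lines: oye rnt tzmh pmycp fvzlp oepuq xiblc
Hunk 4: at line 1 remove [tzmh,pmycp] add [wklme] -> 6 lines: oye rnt wklme fvzlp oepuq xiblc

Answer: oye
rnt
wklme
fvzlp
oepuq
xiblc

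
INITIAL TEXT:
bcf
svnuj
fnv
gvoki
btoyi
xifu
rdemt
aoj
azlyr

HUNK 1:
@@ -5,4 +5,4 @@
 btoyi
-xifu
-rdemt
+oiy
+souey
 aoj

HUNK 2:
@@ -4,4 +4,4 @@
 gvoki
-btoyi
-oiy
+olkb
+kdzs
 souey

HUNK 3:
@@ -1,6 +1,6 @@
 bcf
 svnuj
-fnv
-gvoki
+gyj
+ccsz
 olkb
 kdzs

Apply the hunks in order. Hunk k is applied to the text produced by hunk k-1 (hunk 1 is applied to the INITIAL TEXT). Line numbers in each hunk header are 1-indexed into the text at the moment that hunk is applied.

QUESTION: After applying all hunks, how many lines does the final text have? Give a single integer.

Hunk 1: at line 5 remove [xifu,rdemt] add [oiy,souey] -> 9 lines: bcf svnuj fnv gvoki btoyi oiy souey aoj azlyr
Hunk 2: at line 4 remove [btoyi,oiy] add [olkb,kdzs] -> 9 lines: bcf svnuj fnv gvoki olkb kdzs souey aoj azlyr
Hunk 3: at line 1 remove [fnv,gvoki] add [gyj,ccsz] -> 9 lines: bcf svnuj gyj ccsz olkb kdzs souey aoj azlyr
Final line count: 9

Answer: 9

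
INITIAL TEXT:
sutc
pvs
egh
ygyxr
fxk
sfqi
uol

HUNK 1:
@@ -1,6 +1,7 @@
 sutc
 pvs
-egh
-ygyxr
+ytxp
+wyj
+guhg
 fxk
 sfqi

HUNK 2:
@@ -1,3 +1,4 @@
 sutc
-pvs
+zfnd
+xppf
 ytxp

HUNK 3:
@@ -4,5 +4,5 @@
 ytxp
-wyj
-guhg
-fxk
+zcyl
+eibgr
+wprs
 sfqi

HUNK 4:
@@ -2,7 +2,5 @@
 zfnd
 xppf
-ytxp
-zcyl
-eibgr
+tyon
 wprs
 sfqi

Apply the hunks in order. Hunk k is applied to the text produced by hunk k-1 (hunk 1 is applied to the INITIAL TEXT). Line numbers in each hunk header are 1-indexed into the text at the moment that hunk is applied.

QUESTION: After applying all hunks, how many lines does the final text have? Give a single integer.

Answer: 7

Derivation:
Hunk 1: at line 1 remove [egh,ygyxr] add [ytxp,wyj,guhg] -> 8 lines: sutc pvs ytxp wyj guhg fxk sfqi uol
Hunk 2: at line 1 remove [pvs] add [zfnd,xppf] -> 9 lines: sutc zfnd xppf ytxp wyj guhg fxk sfqi uol
Hunk 3: at line 4 remove [wyj,guhg,fxk] add [zcyl,eibgr,wprs] -> 9 lines: sutc zfnd xppf ytxp zcyl eibgr wprs sfqi uol
Hunk 4: at line 2 remove [ytxp,zcyl,eibgr] add [tyon] -> 7 lines: sutc zfnd xppf tyon wprs sfqi uol
Final line count: 7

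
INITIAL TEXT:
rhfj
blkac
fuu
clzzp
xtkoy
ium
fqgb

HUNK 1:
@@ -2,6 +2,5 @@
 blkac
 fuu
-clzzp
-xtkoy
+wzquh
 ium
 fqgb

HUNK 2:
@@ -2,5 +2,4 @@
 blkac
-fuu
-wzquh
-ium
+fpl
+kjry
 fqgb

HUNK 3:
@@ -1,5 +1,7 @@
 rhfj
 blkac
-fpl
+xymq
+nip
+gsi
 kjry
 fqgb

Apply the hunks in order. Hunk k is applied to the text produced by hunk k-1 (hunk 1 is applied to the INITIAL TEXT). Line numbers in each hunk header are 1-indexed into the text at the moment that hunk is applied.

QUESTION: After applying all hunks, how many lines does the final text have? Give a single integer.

Hunk 1: at line 2 remove [clzzp,xtkoy] add [wzquh] -> 6 lines: rhfj blkac fuu wzquh ium fqgb
Hunk 2: at line 2 remove [fuu,wzquh,ium] add [fpl,kjry] -> 5 lines: rhfj blkac fpl kjry fqgb
Hunk 3: at line 1 remove [fpl] add [xymq,nip,gsi] -> 7 lines: rhfj blkac xymq nip gsi kjry fqgb
Final line count: 7

Answer: 7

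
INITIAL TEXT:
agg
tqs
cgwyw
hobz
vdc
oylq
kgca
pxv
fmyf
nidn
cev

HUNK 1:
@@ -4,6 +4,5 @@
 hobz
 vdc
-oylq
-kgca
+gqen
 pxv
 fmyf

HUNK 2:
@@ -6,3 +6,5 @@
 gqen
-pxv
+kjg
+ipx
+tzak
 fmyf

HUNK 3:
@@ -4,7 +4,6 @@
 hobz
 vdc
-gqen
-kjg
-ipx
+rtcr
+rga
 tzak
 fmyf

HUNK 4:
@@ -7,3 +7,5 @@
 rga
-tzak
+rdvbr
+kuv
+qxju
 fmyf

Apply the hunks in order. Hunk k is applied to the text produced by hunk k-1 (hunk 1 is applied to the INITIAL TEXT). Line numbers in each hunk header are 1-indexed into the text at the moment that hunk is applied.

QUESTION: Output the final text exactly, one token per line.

Answer: agg
tqs
cgwyw
hobz
vdc
rtcr
rga
rdvbr
kuv
qxju
fmyf
nidn
cev

Derivation:
Hunk 1: at line 4 remove [oylq,kgca] add [gqen] -> 10 lines: agg tqs cgwyw hobz vdc gqen pxv fmyf nidn cev
Hunk 2: at line 6 remove [pxv] add [kjg,ipx,tzak] -> 12 lines: agg tqs cgwyw hobz vdc gqen kjg ipx tzak fmyf nidn cev
Hunk 3: at line 4 remove [gqen,kjg,ipx] add [rtcr,rga] -> 11 lines: agg tqs cgwyw hobz vdc rtcr rga tzak fmyf nidn cev
Hunk 4: at line 7 remove [tzak] add [rdvbr,kuv,qxju] -> 13 lines: agg tqs cgwyw hobz vdc rtcr rga rdvbr kuv qxju fmyf nidn cev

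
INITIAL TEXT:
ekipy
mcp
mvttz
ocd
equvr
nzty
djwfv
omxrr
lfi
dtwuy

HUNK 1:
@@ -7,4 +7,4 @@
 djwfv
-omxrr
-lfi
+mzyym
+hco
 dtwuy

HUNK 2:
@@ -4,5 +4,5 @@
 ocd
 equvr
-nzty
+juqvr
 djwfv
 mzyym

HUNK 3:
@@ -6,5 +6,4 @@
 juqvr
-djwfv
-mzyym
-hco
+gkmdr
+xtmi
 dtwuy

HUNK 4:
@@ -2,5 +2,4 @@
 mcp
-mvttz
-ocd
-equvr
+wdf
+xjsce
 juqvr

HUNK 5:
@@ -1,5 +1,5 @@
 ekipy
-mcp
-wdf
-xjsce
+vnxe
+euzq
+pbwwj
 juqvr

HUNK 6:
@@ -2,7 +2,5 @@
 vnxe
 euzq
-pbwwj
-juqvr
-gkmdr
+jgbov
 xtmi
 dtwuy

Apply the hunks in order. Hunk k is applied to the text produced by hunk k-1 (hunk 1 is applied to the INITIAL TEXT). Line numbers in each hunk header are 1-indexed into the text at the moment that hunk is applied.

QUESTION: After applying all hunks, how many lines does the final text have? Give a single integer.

Answer: 6

Derivation:
Hunk 1: at line 7 remove [omxrr,lfi] add [mzyym,hco] -> 10 lines: ekipy mcp mvttz ocd equvr nzty djwfv mzyym hco dtwuy
Hunk 2: at line 4 remove [nzty] add [juqvr] -> 10 lines: ekipy mcp mvttz ocd equvr juqvr djwfv mzyym hco dtwuy
Hunk 3: at line 6 remove [djwfv,mzyym,hco] add [gkmdr,xtmi] -> 9 lines: ekipy mcp mvttz ocd equvr juqvr gkmdr xtmi dtwuy
Hunk 4: at line 2 remove [mvttz,ocd,equvr] add [wdf,xjsce] -> 8 lines: ekipy mcp wdf xjsce juqvr gkmdr xtmi dtwuy
Hunk 5: at line 1 remove [mcp,wdf,xjsce] add [vnxe,euzq,pbwwj] -> 8 lines: ekipy vnxe euzq pbwwj juqvr gkmdr xtmi dtwuy
Hunk 6: at line 2 remove [pbwwj,juqvr,gkmdr] add [jgbov] -> 6 lines: ekipy vnxe euzq jgbov xtmi dtwuy
Final line count: 6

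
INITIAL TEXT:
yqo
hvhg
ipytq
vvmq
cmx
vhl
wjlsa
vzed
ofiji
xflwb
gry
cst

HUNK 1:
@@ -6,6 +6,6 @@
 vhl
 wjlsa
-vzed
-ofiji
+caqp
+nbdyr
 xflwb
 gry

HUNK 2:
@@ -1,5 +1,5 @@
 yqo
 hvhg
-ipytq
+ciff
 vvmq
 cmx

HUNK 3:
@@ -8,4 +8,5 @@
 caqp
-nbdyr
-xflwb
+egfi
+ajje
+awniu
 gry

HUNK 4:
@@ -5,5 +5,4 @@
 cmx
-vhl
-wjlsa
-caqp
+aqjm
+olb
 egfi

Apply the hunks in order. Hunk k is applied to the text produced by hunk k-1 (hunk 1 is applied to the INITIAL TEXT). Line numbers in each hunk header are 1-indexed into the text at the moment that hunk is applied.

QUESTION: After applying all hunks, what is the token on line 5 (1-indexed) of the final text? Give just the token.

Hunk 1: at line 6 remove [vzed,ofiji] add [caqp,nbdyr] -> 12 lines: yqo hvhg ipytq vvmq cmx vhl wjlsa caqp nbdyr xflwb gry cst
Hunk 2: at line 1 remove [ipytq] add [ciff] -> 12 lines: yqo hvhg ciff vvmq cmx vhl wjlsa caqp nbdyr xflwb gry cst
Hunk 3: at line 8 remove [nbdyr,xflwb] add [egfi,ajje,awniu] -> 13 lines: yqo hvhg ciff vvmq cmx vhl wjlsa caqp egfi ajje awniu gry cst
Hunk 4: at line 5 remove [vhl,wjlsa,caqp] add [aqjm,olb] -> 12 lines: yqo hvhg ciff vvmq cmx aqjm olb egfi ajje awniu gry cst
Final line 5: cmx

Answer: cmx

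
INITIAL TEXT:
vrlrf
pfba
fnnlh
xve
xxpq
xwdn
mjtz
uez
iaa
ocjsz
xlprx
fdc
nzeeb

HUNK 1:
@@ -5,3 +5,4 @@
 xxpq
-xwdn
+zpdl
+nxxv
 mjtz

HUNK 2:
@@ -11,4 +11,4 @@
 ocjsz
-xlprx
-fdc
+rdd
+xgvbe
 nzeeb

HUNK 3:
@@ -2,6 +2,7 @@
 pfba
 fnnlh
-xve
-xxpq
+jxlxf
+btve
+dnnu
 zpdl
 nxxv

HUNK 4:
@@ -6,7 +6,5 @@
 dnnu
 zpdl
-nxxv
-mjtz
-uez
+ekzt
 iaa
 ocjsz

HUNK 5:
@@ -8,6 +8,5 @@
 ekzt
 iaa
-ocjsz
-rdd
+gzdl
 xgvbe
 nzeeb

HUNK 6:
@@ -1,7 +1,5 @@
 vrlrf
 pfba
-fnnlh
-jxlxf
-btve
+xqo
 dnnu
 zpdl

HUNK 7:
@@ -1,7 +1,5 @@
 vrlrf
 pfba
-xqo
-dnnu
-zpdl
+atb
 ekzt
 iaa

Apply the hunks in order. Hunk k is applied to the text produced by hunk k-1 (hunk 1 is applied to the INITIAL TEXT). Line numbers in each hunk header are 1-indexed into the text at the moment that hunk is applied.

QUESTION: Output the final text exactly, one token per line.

Answer: vrlrf
pfba
atb
ekzt
iaa
gzdl
xgvbe
nzeeb

Derivation:
Hunk 1: at line 5 remove [xwdn] add [zpdl,nxxv] -> 14 lines: vrlrf pfba fnnlh xve xxpq zpdl nxxv mjtz uez iaa ocjsz xlprx fdc nzeeb
Hunk 2: at line 11 remove [xlprx,fdc] add [rdd,xgvbe] -> 14 lines: vrlrf pfba fnnlh xve xxpq zpdl nxxv mjtz uez iaa ocjsz rdd xgvbe nzeeb
Hunk 3: at line 2 remove [xve,xxpq] add [jxlxf,btve,dnnu] -> 15 lines: vrlrf pfba fnnlh jxlxf btve dnnu zpdl nxxv mjtz uez iaa ocjsz rdd xgvbe nzeeb
Hunk 4: at line 6 remove [nxxv,mjtz,uez] add [ekzt] -> 13 lines: vrlrf pfba fnnlh jxlxf btve dnnu zpdl ekzt iaa ocjsz rdd xgvbe nzeeb
Hunk 5: at line 8 remove [ocjsz,rdd] add [gzdl] -> 12 lines: vrlrf pfba fnnlh jxlxf btve dnnu zpdl ekzt iaa gzdl xgvbe nzeeb
Hunk 6: at line 1 remove [fnnlh,jxlxf,btve] add [xqo] -> 10 lines: vrlrf pfba xqo dnnu zpdl ekzt iaa gzdl xgvbe nzeeb
Hunk 7: at line 1 remove [xqo,dnnu,zpdl] add [atb] -> 8 lines: vrlrf pfba atb ekzt iaa gzdl xgvbe nzeeb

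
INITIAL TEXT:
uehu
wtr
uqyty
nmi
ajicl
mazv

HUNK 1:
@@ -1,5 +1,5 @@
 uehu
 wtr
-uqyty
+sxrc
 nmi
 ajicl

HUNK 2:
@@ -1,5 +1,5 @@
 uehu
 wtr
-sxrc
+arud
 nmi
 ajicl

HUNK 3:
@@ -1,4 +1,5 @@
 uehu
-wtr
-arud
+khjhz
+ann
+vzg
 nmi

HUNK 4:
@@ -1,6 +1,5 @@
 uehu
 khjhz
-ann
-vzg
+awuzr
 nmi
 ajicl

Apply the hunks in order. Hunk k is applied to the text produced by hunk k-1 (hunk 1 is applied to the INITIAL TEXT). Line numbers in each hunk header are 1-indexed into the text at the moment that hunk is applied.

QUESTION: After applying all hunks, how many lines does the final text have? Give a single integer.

Hunk 1: at line 1 remove [uqyty] add [sxrc] -> 6 lines: uehu wtr sxrc nmi ajicl mazv
Hunk 2: at line 1 remove [sxrc] add [arud] -> 6 lines: uehu wtr arud nmi ajicl mazv
Hunk 3: at line 1 remove [wtr,arud] add [khjhz,ann,vzg] -> 7 lines: uehu khjhz ann vzg nmi ajicl mazv
Hunk 4: at line 1 remove [ann,vzg] add [awuzr] -> 6 lines: uehu khjhz awuzr nmi ajicl mazv
Final line count: 6

Answer: 6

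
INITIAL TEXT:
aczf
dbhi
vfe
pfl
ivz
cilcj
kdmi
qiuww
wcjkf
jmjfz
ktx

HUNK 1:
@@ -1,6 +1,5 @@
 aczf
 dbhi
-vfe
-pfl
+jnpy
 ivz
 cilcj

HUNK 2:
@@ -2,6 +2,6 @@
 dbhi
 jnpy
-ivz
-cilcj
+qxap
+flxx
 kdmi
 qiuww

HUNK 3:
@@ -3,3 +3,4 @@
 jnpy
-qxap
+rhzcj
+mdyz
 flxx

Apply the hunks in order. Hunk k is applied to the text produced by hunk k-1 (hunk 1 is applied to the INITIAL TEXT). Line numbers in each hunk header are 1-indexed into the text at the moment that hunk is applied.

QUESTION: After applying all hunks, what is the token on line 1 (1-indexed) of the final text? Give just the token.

Answer: aczf

Derivation:
Hunk 1: at line 1 remove [vfe,pfl] add [jnpy] -> 10 lines: aczf dbhi jnpy ivz cilcj kdmi qiuww wcjkf jmjfz ktx
Hunk 2: at line 2 remove [ivz,cilcj] add [qxap,flxx] -> 10 lines: aczf dbhi jnpy qxap flxx kdmi qiuww wcjkf jmjfz ktx
Hunk 3: at line 3 remove [qxap] add [rhzcj,mdyz] -> 11 lines: aczf dbhi jnpy rhzcj mdyz flxx kdmi qiuww wcjkf jmjfz ktx
Final line 1: aczf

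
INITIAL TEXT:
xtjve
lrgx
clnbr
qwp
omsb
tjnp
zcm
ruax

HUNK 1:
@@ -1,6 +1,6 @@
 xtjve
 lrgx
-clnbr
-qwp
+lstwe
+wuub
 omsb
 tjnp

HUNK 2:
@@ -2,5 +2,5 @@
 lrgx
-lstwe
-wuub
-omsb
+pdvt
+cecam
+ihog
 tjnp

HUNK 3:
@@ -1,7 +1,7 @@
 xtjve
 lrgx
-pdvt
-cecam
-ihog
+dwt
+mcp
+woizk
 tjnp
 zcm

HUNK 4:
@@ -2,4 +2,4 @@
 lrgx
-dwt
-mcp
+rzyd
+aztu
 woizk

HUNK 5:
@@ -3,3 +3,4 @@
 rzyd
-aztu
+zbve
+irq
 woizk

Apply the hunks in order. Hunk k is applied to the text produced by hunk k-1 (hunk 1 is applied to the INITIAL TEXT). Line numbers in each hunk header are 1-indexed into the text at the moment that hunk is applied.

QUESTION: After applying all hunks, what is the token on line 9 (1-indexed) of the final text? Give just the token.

Answer: ruax

Derivation:
Hunk 1: at line 1 remove [clnbr,qwp] add [lstwe,wuub] -> 8 lines: xtjve lrgx lstwe wuub omsb tjnp zcm ruax
Hunk 2: at line 2 remove [lstwe,wuub,omsb] add [pdvt,cecam,ihog] -> 8 lines: xtjve lrgx pdvt cecam ihog tjnp zcm ruax
Hunk 3: at line 1 remove [pdvt,cecam,ihog] add [dwt,mcp,woizk] -> 8 lines: xtjve lrgx dwt mcp woizk tjnp zcm ruax
Hunk 4: at line 2 remove [dwt,mcp] add [rzyd,aztu] -> 8 lines: xtjve lrgx rzyd aztu woizk tjnp zcm ruax
Hunk 5: at line 3 remove [aztu] add [zbve,irq] -> 9 lines: xtjve lrgx rzyd zbve irq woizk tjnp zcm ruax
Final line 9: ruax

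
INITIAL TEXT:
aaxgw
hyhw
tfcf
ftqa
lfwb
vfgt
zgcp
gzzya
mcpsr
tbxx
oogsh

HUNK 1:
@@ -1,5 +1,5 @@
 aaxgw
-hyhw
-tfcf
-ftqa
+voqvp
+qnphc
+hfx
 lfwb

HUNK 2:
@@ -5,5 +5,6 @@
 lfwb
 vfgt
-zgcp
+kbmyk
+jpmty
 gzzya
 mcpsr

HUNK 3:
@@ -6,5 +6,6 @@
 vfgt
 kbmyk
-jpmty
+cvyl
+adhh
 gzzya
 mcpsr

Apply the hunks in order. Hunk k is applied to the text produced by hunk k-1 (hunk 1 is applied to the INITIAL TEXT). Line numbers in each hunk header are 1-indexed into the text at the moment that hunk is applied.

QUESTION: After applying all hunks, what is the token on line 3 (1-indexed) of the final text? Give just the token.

Hunk 1: at line 1 remove [hyhw,tfcf,ftqa] add [voqvp,qnphc,hfx] -> 11 lines: aaxgw voqvp qnphc hfx lfwb vfgt zgcp gzzya mcpsr tbxx oogsh
Hunk 2: at line 5 remove [zgcp] add [kbmyk,jpmty] -> 12 lines: aaxgw voqvp qnphc hfx lfwb vfgt kbmyk jpmty gzzya mcpsr tbxx oogsh
Hunk 3: at line 6 remove [jpmty] add [cvyl,adhh] -> 13 lines: aaxgw voqvp qnphc hfx lfwb vfgt kbmyk cvyl adhh gzzya mcpsr tbxx oogsh
Final line 3: qnphc

Answer: qnphc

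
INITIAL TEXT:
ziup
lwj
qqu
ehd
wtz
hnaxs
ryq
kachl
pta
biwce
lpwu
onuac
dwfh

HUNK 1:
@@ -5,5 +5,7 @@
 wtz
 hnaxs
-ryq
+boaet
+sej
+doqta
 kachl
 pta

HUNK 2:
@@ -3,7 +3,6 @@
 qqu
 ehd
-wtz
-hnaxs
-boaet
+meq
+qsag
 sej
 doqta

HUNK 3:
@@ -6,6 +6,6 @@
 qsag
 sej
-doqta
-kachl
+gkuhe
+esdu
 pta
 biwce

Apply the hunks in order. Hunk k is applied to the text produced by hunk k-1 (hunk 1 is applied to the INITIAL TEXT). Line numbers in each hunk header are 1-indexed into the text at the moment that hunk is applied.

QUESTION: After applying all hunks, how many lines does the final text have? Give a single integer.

Answer: 14

Derivation:
Hunk 1: at line 5 remove [ryq] add [boaet,sej,doqta] -> 15 lines: ziup lwj qqu ehd wtz hnaxs boaet sej doqta kachl pta biwce lpwu onuac dwfh
Hunk 2: at line 3 remove [wtz,hnaxs,boaet] add [meq,qsag] -> 14 lines: ziup lwj qqu ehd meq qsag sej doqta kachl pta biwce lpwu onuac dwfh
Hunk 3: at line 6 remove [doqta,kachl] add [gkuhe,esdu] -> 14 lines: ziup lwj qqu ehd meq qsag sej gkuhe esdu pta biwce lpwu onuac dwfh
Final line count: 14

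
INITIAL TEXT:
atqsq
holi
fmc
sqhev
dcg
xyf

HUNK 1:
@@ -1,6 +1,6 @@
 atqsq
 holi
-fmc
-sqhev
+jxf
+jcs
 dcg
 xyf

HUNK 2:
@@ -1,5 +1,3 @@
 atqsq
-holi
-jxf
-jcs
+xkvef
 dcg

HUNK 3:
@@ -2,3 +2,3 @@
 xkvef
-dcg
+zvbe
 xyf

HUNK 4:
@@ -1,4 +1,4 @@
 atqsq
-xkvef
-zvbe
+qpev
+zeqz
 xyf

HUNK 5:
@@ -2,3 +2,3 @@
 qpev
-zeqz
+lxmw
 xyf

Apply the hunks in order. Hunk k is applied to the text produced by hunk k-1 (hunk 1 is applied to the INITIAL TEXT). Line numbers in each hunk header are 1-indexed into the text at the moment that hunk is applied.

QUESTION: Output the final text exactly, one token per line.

Hunk 1: at line 1 remove [fmc,sqhev] add [jxf,jcs] -> 6 lines: atqsq holi jxf jcs dcg xyf
Hunk 2: at line 1 remove [holi,jxf,jcs] add [xkvef] -> 4 lines: atqsq xkvef dcg xyf
Hunk 3: at line 2 remove [dcg] add [zvbe] -> 4 lines: atqsq xkvef zvbe xyf
Hunk 4: at line 1 remove [xkvef,zvbe] add [qpev,zeqz] -> 4 lines: atqsq qpev zeqz xyf
Hunk 5: at line 2 remove [zeqz] add [lxmw] -> 4 lines: atqsq qpev lxmw xyf

Answer: atqsq
qpev
lxmw
xyf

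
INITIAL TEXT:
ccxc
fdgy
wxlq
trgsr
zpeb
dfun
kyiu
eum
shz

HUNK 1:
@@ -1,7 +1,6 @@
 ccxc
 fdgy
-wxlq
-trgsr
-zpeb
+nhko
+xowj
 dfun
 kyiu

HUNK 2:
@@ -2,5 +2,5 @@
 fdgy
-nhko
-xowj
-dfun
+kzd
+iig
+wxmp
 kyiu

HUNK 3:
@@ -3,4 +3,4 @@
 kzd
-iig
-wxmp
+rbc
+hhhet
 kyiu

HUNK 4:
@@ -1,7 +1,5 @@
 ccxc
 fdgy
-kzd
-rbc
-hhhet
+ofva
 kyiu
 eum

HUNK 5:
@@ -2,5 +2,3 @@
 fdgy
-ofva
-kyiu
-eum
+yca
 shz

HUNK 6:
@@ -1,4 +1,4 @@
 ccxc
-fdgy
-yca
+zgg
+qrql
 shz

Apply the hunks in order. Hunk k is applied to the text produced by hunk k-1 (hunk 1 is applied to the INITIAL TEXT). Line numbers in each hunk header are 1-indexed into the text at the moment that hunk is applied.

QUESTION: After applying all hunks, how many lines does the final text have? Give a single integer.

Hunk 1: at line 1 remove [wxlq,trgsr,zpeb] add [nhko,xowj] -> 8 lines: ccxc fdgy nhko xowj dfun kyiu eum shz
Hunk 2: at line 2 remove [nhko,xowj,dfun] add [kzd,iig,wxmp] -> 8 lines: ccxc fdgy kzd iig wxmp kyiu eum shz
Hunk 3: at line 3 remove [iig,wxmp] add [rbc,hhhet] -> 8 lines: ccxc fdgy kzd rbc hhhet kyiu eum shz
Hunk 4: at line 1 remove [kzd,rbc,hhhet] add [ofva] -> 6 lines: ccxc fdgy ofva kyiu eum shz
Hunk 5: at line 2 remove [ofva,kyiu,eum] add [yca] -> 4 lines: ccxc fdgy yca shz
Hunk 6: at line 1 remove [fdgy,yca] add [zgg,qrql] -> 4 lines: ccxc zgg qrql shz
Final line count: 4

Answer: 4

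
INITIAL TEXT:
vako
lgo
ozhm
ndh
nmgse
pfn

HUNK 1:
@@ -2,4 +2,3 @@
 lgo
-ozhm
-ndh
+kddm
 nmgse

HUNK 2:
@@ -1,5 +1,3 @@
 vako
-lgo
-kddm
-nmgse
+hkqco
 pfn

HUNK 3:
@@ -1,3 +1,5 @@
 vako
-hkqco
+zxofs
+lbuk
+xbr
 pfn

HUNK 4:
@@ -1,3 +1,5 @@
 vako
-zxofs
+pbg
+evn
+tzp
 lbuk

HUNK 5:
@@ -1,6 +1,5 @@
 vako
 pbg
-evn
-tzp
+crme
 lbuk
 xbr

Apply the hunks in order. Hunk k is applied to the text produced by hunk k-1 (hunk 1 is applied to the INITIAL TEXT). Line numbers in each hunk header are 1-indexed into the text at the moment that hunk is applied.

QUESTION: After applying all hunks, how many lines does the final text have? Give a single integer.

Answer: 6

Derivation:
Hunk 1: at line 2 remove [ozhm,ndh] add [kddm] -> 5 lines: vako lgo kddm nmgse pfn
Hunk 2: at line 1 remove [lgo,kddm,nmgse] add [hkqco] -> 3 lines: vako hkqco pfn
Hunk 3: at line 1 remove [hkqco] add [zxofs,lbuk,xbr] -> 5 lines: vako zxofs lbuk xbr pfn
Hunk 4: at line 1 remove [zxofs] add [pbg,evn,tzp] -> 7 lines: vako pbg evn tzp lbuk xbr pfn
Hunk 5: at line 1 remove [evn,tzp] add [crme] -> 6 lines: vako pbg crme lbuk xbr pfn
Final line count: 6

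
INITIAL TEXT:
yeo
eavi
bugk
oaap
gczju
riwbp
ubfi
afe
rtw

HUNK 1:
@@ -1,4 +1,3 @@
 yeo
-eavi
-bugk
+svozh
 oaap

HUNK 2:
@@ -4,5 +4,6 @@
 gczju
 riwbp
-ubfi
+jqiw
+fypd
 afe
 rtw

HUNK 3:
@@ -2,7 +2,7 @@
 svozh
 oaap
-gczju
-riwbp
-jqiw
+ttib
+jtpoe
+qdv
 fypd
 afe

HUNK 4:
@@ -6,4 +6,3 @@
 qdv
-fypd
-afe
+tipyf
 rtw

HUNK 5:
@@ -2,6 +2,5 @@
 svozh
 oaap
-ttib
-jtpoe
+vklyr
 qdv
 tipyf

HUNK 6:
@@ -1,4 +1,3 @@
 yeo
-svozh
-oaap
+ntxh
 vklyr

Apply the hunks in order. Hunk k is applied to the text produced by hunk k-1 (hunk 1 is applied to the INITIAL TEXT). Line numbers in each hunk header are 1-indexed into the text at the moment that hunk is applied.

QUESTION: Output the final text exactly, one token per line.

Answer: yeo
ntxh
vklyr
qdv
tipyf
rtw

Derivation:
Hunk 1: at line 1 remove [eavi,bugk] add [svozh] -> 8 lines: yeo svozh oaap gczju riwbp ubfi afe rtw
Hunk 2: at line 4 remove [ubfi] add [jqiw,fypd] -> 9 lines: yeo svozh oaap gczju riwbp jqiw fypd afe rtw
Hunk 3: at line 2 remove [gczju,riwbp,jqiw] add [ttib,jtpoe,qdv] -> 9 lines: yeo svozh oaap ttib jtpoe qdv fypd afe rtw
Hunk 4: at line 6 remove [fypd,afe] add [tipyf] -> 8 lines: yeo svozh oaap ttib jtpoe qdv tipyf rtw
Hunk 5: at line 2 remove [ttib,jtpoe] add [vklyr] -> 7 lines: yeo svozh oaap vklyr qdv tipyf rtw
Hunk 6: at line 1 remove [svozh,oaap] add [ntxh] -> 6 lines: yeo ntxh vklyr qdv tipyf rtw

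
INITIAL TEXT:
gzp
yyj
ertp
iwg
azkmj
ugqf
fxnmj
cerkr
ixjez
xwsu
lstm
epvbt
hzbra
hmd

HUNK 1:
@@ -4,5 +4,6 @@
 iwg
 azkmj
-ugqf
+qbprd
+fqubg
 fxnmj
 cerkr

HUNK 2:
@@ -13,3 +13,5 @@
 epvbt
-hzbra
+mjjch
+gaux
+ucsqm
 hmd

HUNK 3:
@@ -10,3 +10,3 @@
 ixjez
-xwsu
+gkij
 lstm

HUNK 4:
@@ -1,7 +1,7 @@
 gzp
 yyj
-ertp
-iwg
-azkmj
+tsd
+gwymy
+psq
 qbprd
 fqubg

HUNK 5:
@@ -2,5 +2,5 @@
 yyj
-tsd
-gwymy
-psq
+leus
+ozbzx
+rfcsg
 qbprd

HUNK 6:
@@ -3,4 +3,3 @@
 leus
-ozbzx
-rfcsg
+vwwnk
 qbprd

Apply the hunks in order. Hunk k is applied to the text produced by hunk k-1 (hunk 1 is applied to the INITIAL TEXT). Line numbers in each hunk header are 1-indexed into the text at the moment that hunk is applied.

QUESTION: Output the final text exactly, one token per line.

Hunk 1: at line 4 remove [ugqf] add [qbprd,fqubg] -> 15 lines: gzp yyj ertp iwg azkmj qbprd fqubg fxnmj cerkr ixjez xwsu lstm epvbt hzbra hmd
Hunk 2: at line 13 remove [hzbra] add [mjjch,gaux,ucsqm] -> 17 lines: gzp yyj ertp iwg azkmj qbprd fqubg fxnmj cerkr ixjez xwsu lstm epvbt mjjch gaux ucsqm hmd
Hunk 3: at line 10 remove [xwsu] add [gkij] -> 17 lines: gzp yyj ertp iwg azkmj qbprd fqubg fxnmj cerkr ixjez gkij lstm epvbt mjjch gaux ucsqm hmd
Hunk 4: at line 1 remove [ertp,iwg,azkmj] add [tsd,gwymy,psq] -> 17 lines: gzp yyj tsd gwymy psq qbprd fqubg fxnmj cerkr ixjez gkij lstm epvbt mjjch gaux ucsqm hmd
Hunk 5: at line 2 remove [tsd,gwymy,psq] add [leus,ozbzx,rfcsg] -> 17 lines: gzp yyj leus ozbzx rfcsg qbprd fqubg fxnmj cerkr ixjez gkij lstm epvbt mjjch gaux ucsqm hmd
Hunk 6: at line 3 remove [ozbzx,rfcsg] add [vwwnk] -> 16 lines: gzp yyj leus vwwnk qbprd fqubg fxnmj cerkr ixjez gkij lstm epvbt mjjch gaux ucsqm hmd

Answer: gzp
yyj
leus
vwwnk
qbprd
fqubg
fxnmj
cerkr
ixjez
gkij
lstm
epvbt
mjjch
gaux
ucsqm
hmd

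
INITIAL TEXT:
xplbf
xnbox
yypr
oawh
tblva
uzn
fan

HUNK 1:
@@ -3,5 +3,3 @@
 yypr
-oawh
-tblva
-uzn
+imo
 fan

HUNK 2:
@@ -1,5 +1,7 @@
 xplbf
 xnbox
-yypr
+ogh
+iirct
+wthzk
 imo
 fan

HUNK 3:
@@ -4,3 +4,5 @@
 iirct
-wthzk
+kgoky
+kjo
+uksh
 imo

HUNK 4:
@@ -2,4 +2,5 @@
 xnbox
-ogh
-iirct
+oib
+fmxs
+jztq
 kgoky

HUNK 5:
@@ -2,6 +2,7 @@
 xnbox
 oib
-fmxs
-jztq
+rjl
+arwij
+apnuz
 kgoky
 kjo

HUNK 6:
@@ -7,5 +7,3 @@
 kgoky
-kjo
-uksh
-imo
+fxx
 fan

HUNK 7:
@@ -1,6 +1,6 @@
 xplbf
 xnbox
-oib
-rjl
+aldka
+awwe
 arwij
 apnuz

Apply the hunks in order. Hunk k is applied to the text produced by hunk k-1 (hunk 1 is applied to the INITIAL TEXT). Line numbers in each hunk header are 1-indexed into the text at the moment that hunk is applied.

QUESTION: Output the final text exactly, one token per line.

Hunk 1: at line 3 remove [oawh,tblva,uzn] add [imo] -> 5 lines: xplbf xnbox yypr imo fan
Hunk 2: at line 1 remove [yypr] add [ogh,iirct,wthzk] -> 7 lines: xplbf xnbox ogh iirct wthzk imo fan
Hunk 3: at line 4 remove [wthzk] add [kgoky,kjo,uksh] -> 9 lines: xplbf xnbox ogh iirct kgoky kjo uksh imo fan
Hunk 4: at line 2 remove [ogh,iirct] add [oib,fmxs,jztq] -> 10 lines: xplbf xnbox oib fmxs jztq kgoky kjo uksh imo fan
Hunk 5: at line 2 remove [fmxs,jztq] add [rjl,arwij,apnuz] -> 11 lines: xplbf xnbox oib rjl arwij apnuz kgoky kjo uksh imo fan
Hunk 6: at line 7 remove [kjo,uksh,imo] add [fxx] -> 9 lines: xplbf xnbox oib rjl arwij apnuz kgoky fxx fan
Hunk 7: at line 1 remove [oib,rjl] add [aldka,awwe] -> 9 lines: xplbf xnbox aldka awwe arwij apnuz kgoky fxx fan

Answer: xplbf
xnbox
aldka
awwe
arwij
apnuz
kgoky
fxx
fan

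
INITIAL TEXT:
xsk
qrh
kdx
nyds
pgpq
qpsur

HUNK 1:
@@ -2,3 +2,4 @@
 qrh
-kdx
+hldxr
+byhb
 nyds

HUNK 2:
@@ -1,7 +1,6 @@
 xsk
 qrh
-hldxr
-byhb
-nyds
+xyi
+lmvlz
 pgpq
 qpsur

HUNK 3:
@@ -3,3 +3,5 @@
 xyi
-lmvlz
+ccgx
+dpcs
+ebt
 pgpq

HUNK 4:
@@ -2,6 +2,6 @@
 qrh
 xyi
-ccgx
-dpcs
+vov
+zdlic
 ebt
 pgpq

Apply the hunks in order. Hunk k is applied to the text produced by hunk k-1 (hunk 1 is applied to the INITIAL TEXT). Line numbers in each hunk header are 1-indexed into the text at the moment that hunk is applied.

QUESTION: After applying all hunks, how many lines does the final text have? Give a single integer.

Hunk 1: at line 2 remove [kdx] add [hldxr,byhb] -> 7 lines: xsk qrh hldxr byhb nyds pgpq qpsur
Hunk 2: at line 1 remove [hldxr,byhb,nyds] add [xyi,lmvlz] -> 6 lines: xsk qrh xyi lmvlz pgpq qpsur
Hunk 3: at line 3 remove [lmvlz] add [ccgx,dpcs,ebt] -> 8 lines: xsk qrh xyi ccgx dpcs ebt pgpq qpsur
Hunk 4: at line 2 remove [ccgx,dpcs] add [vov,zdlic] -> 8 lines: xsk qrh xyi vov zdlic ebt pgpq qpsur
Final line count: 8

Answer: 8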